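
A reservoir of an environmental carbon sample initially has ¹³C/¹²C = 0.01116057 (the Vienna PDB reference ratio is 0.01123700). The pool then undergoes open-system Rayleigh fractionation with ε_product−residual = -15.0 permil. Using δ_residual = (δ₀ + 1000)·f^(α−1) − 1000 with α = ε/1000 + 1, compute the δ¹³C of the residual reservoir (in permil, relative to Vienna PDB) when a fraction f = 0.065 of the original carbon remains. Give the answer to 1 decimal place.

δ₀ = (0.01116057/0.01123700 − 1)×1000 = (0.993198 − 1)×1000 = -6.802 permil
α − 1 = ε/1000 = -0.0150
f^(α−1) = 0.065^(-0.0150) = 1.041853
δ_res = (-6.802 + 1000) × 1.041853 − 1000 = 1034.766 − 1000 = 34.77 permil

34.8 permil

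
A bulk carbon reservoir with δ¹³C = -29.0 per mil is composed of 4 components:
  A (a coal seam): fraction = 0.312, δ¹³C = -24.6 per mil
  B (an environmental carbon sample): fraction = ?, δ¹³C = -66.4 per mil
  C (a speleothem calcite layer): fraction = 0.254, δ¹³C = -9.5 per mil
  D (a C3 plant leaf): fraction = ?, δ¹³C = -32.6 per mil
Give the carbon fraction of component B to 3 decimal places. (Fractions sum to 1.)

0.141

Let f_B and f_D be the unknown fractions; fractions sum to 1 so f_B + f_D = 0.434.
Mass balance: Σ fᵢ·δᵢ = δ_bulk ⇒ f_B·(-66.4) + f_D·(-32.6) = -29.0 − (-10.088) = -18.912
Substitute f_D = 0.434 − f_B:
f_B·(-66.4 − -32.6) = -18.912 − 0.434×(-32.6) = -4.763
f_B = -4.763 / -33.8 = 0.1409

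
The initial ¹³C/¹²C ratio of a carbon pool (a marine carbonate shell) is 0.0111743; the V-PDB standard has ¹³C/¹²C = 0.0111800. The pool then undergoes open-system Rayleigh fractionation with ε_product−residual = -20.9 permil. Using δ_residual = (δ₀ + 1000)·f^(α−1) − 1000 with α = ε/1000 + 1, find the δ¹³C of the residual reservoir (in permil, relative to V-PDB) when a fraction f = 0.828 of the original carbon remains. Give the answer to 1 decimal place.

3.4 permil

δ₀ = (0.0111743/0.0111800 − 1)×1000 = (0.999490 − 1)×1000 = -0.510 permil
α − 1 = ε/1000 = -0.0209
f^(α−1) = 0.828^(-0.0209) = 1.003953
δ_res = (-0.510 + 1000) × 1.003953 − 1000 = 1003.441 − 1000 = 3.44 permil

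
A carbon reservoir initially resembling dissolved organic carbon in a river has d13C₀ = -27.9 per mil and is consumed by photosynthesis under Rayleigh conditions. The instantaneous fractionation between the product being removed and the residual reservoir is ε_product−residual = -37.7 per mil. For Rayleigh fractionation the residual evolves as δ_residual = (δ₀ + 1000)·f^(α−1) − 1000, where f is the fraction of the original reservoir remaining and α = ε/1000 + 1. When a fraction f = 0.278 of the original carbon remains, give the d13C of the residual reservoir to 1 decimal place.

Rayleigh residual: δ_res = (δ₀ + 1000)·f^(α−1) − 1000
α = ε/1000 + 1 = 0.96230, so α − 1 = -0.03770
f^(α−1) = 0.278^(-0.03770) = 1.049445
δ_res = (-27.9 + 1000) × 1.049445 − 1000 = 1020.165 − 1000 = 20.17 per mil

20.2 per mil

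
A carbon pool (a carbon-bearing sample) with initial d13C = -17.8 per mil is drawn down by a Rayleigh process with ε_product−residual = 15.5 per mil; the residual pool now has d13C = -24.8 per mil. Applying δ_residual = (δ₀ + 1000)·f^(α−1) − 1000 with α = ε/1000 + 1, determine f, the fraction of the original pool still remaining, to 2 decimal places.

α − 1 = ε/1000 = 0.0155
(δ_res + 1000)/(δ₀ + 1000) = (-24.8 + 1000)/(-17.8 + 1000) = 975.2/982.2 = 0.992873
f = 0.992873^(1/0.0155) = exp(ln(0.992873)/0.0155) = exp(-0.00715/0.0155)
f = exp(-0.4614) = 0.6304

0.63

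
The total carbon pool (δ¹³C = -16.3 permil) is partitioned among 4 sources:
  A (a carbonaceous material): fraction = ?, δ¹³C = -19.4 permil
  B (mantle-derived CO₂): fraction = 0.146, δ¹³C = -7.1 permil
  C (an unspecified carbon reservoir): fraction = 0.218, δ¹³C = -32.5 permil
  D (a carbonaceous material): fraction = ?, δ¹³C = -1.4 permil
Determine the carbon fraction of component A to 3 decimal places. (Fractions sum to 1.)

0.405

Let f_A and f_D be the unknown fractions; fractions sum to 1 so f_A + f_D = 0.636.
Mass balance: Σ fᵢ·δᵢ = δ_bulk ⇒ f_A·(-19.4) + f_D·(-1.4) = -16.3 − (-8.122) = -8.178
Substitute f_D = 0.636 − f_A:
f_A·(-19.4 − -1.4) = -8.178 − 0.636×(-1.4) = -7.288
f_A = -7.288 / -18.0 = 0.4049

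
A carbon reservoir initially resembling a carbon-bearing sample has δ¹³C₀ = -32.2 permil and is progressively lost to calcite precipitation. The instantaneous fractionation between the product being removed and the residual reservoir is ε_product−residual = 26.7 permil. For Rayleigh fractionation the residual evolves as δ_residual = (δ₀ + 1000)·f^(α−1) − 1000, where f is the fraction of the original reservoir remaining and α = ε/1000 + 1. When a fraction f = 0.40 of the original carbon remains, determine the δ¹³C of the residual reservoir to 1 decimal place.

-55.6 permil

Rayleigh residual: δ_res = (δ₀ + 1000)·f^(α−1) − 1000
α = ε/1000 + 1 = 1.02670, so α − 1 = 0.02670
f^(α−1) = 0.40^(0.02670) = 0.975832
δ_res = (-32.2 + 1000) × 0.975832 − 1000 = 944.410 − 1000 = -55.59 permil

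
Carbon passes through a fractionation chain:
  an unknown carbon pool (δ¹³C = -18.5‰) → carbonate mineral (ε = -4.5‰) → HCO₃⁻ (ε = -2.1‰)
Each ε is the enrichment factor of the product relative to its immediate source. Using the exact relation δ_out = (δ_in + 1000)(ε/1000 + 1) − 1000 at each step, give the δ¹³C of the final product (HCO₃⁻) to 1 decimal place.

step 1: δ = (-18.50 + 1000)·(-4.5/1000 + 1) − 1000 = -22.92‰
step 2: δ = (-22.92 + 1000)·(-2.1/1000 + 1) − 1000 = -24.97‰

-25.0‰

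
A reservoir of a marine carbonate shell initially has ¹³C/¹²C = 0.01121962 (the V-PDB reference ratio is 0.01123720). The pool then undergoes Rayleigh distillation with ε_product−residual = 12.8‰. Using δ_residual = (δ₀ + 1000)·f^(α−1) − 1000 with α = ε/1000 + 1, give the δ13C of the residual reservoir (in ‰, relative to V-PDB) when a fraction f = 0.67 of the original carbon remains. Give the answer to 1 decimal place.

-6.7‰

δ₀ = (0.01121962/0.01123720 − 1)×1000 = (0.998436 − 1)×1000 = -1.564‰
α − 1 = ε/1000 = 0.0128
f^(α−1) = 0.67^(0.0128) = 0.994887
δ_res = (-1.564 + 1000) × 0.994887 − 1000 = 993.331 − 1000 = -6.67‰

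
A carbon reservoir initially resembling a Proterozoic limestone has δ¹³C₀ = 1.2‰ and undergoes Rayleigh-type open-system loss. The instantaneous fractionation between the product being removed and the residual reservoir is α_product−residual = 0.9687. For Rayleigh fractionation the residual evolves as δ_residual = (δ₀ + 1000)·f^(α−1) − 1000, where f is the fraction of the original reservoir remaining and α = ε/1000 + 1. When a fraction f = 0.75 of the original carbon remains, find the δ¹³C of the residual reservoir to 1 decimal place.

10.3‰

Rayleigh residual: δ_res = (δ₀ + 1000)·f^(α−1) − 1000
α − 1 = -0.03130
f^(α−1) = 0.75^(-0.03130) = 1.009045
δ_res = (1.2 + 1000) × 1.009045 − 1000 = 1010.256 − 1000 = 10.26‰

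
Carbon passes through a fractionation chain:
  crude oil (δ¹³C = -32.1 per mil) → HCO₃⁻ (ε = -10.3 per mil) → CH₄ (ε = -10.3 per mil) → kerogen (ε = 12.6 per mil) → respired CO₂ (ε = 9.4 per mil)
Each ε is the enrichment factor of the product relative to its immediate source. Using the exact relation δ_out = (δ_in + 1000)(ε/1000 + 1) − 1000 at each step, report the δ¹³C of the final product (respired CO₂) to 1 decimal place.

step 1: δ = (-32.10 + 1000)·(-10.3/1000 + 1) − 1000 = -42.07 per mil
step 2: δ = (-42.07 + 1000)·(-10.3/1000 + 1) − 1000 = -51.94 per mil
step 3: δ = (-51.94 + 1000)·(12.6/1000 + 1) − 1000 = -39.99 per mil
step 4: δ = (-39.99 + 1000)·(9.4/1000 + 1) − 1000 = -30.97 per mil

-31.0 per mil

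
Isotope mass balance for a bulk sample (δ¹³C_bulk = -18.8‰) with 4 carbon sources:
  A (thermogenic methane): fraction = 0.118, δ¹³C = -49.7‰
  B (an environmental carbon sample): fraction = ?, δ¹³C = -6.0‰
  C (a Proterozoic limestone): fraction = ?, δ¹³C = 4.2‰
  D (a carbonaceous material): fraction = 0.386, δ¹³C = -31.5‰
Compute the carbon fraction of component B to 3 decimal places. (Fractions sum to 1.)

0.280

Let f_B and f_C be the unknown fractions; fractions sum to 1 so f_B + f_C = 0.496.
Mass balance: Σ fᵢ·δᵢ = δ_bulk ⇒ f_B·(-6.0) + f_C·(4.2) = -18.8 − (-18.024) = -0.776
Substitute f_C = 0.496 − f_B:
f_B·(-6.0 − 4.2) = -0.776 − 0.496×(4.2) = -2.860
f_B = -2.860 / -10.2 = 0.2804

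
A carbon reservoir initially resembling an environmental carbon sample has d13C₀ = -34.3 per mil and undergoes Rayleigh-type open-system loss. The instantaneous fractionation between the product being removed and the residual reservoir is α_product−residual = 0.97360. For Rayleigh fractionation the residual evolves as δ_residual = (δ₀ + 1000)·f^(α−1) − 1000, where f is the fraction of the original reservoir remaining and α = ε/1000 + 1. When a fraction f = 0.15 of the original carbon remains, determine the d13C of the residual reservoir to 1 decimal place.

15.3 per mil

Rayleigh residual: δ_res = (δ₀ + 1000)·f^(α−1) − 1000
α − 1 = -0.02640
f^(α−1) = 0.15^(-0.02640) = 1.051359
δ_res = (-34.3 + 1000) × 1.051359 − 1000 = 1015.298 − 1000 = 15.30 per mil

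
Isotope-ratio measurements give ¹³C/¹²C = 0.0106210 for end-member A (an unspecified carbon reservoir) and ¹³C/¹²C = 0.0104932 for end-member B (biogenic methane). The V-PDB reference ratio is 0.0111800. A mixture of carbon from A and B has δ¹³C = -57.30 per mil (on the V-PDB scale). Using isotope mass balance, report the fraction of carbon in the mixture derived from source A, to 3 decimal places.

0.361

δ_A = (0.0106210/0.0111800 − 1)×1000 = (0.950000 − 1)×1000 = -50.000 per mil
δ_B = (0.0104932/0.0111800 − 1)×1000 = (0.938569 − 1)×1000 = -61.431 per mil
f_A = (δ_mix − δ_B)/(δ_A − δ_B) = (-57.30 − (-61.431))/(-50.000 − (-61.431))
f_A = 4.131 / 11.431 = 0.3614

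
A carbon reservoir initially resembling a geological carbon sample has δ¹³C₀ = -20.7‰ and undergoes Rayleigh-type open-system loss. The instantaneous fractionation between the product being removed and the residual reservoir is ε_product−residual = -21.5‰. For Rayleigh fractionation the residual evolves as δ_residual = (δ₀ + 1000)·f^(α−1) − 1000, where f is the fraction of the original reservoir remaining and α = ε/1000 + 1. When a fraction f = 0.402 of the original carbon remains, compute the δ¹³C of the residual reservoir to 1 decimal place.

Rayleigh residual: δ_res = (δ₀ + 1000)·f^(α−1) − 1000
α = ε/1000 + 1 = 0.97850, so α − 1 = -0.02150
f^(α−1) = 0.402^(-0.02150) = 1.019786
δ_res = (-20.7 + 1000) × 1.019786 − 1000 = 998.677 − 1000 = -1.32‰

-1.3‰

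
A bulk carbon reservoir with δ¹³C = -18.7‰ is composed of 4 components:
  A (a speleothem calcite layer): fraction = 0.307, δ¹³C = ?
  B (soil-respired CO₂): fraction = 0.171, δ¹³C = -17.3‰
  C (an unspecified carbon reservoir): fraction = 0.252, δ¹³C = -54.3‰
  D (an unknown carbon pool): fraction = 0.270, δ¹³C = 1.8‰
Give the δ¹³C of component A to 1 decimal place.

-8.3‰

Isotope mass balance: δ_bulk = Σ fᵢ·δᵢ.
-18.7 = 0.307×δ_A + 0.171×(-17.3) + 0.252×(-54.3) + 0.270×(1.8)
0.307·δ_A = -18.7 − (-16.156) = -2.544
δ_A = -2.544 / 0.307 = -8.29‰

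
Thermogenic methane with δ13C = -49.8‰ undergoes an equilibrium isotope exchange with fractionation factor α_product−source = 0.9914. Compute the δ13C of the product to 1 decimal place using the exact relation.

-58.0‰

δ_product = (δ_source + 1000)·α − 1000
δ_product = (-49.8 + 1000) × 0.9914 − 1000
δ_product = 942.028 − 1000 = -57.97‰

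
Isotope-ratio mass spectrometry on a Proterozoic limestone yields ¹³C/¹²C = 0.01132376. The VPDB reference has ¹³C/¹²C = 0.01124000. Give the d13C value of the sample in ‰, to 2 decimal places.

d13C = (R_sample / R_standard − 1) × 1000
R_sample / R_standard = 0.01132376 / 0.01124000 = 1.007452
d13C = (1.007452 − 1) × 1000 = 7.452‰

7.45‰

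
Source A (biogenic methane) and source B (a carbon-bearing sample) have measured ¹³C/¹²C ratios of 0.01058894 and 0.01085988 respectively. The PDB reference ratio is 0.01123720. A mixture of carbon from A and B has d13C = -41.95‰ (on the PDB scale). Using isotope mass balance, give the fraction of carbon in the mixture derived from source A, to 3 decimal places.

δ_A = (0.01058894/0.01123720 − 1)×1000 = (0.942311 − 1)×1000 = -57.689‰
δ_B = (0.01085988/0.01123720 − 1)×1000 = (0.966422 − 1)×1000 = -33.578‰
f_A = (δ_mix − δ_B)/(δ_A − δ_B) = (-41.95 − (-33.578))/(-57.689 − (-33.578))
f_A = -8.372 / -24.111 = 0.3472

0.347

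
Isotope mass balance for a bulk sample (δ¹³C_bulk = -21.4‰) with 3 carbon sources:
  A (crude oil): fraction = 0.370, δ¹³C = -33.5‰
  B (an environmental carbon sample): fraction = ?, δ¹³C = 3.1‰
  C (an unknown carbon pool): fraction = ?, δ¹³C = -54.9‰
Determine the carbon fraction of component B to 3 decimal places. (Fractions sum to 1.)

0.441

Let f_B and f_C be the unknown fractions; fractions sum to 1 so f_B + f_C = 0.630.
Mass balance: Σ fᵢ·δᵢ = δ_bulk ⇒ f_B·(3.1) + f_C·(-54.9) = -21.4 − (-12.395) = -9.005
Substitute f_C = 0.630 − f_B:
f_B·(3.1 − -54.9) = -9.005 − 0.630×(-54.9) = 25.582
f_B = 25.582 / 58.0 = 0.4411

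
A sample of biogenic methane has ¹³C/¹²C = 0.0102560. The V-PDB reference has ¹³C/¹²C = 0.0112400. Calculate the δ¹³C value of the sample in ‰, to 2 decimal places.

-87.54‰

δ¹³C = (R_sample / R_standard − 1) × 1000
R_sample / R_standard = 0.0102560 / 0.0112400 = 0.912456
δ¹³C = (0.912456 − 1) × 1000 = -87.544‰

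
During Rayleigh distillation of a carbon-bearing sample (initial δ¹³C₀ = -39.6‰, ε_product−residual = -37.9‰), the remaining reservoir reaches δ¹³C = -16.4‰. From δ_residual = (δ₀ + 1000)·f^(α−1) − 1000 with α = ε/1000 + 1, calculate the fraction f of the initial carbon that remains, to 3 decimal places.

α − 1 = ε/1000 = -0.0379
(δ_res + 1000)/(δ₀ + 1000) = (-16.4 + 1000)/(-39.6 + 1000) = 983.6/960.4 = 1.024157
f = 1.024157^(1/-0.0379) = exp(ln(1.024157)/-0.0379) = exp(0.02387/-0.0379)
f = exp(-0.6298) = 0.5327

0.533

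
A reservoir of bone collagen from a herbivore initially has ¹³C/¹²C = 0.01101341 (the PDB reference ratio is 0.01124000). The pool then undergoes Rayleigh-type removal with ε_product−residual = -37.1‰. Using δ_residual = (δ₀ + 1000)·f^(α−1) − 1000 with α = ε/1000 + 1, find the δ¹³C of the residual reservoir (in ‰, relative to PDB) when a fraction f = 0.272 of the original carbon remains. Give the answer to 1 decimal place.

28.3‰

δ₀ = (0.01101341/0.01124000 − 1)×1000 = (0.979841 − 1)×1000 = -20.159‰
α − 1 = ε/1000 = -0.0371
f^(α−1) = 0.272^(-0.0371) = 1.049488
δ_res = (-20.159 + 1000) × 1.049488 − 1000 = 1028.331 − 1000 = 28.33‰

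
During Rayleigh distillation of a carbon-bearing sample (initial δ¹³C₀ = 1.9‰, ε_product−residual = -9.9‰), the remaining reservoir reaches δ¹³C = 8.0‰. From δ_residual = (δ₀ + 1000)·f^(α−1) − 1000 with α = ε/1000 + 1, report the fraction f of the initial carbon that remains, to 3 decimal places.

0.542

α − 1 = ε/1000 = -0.0099
(δ_res + 1000)/(δ₀ + 1000) = (8.0 + 1000)/(1.9 + 1000) = 1008.0/1001.9 = 1.006088
f = 1.006088^(1/-0.0099) = exp(ln(1.006088)/-0.0099) = exp(0.00607/-0.0099)
f = exp(-0.6131) = 0.5417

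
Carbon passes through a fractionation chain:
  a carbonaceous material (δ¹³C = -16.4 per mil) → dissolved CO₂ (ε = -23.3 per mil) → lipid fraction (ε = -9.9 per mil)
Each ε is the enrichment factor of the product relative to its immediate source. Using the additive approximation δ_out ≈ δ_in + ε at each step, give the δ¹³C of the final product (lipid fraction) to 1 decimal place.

-49.6 per mil

step 1: δ ≈ -16.4 + (-23.3) = -39.7 per mil
step 2: δ ≈ -39.7 + (-9.9) = -49.6 per mil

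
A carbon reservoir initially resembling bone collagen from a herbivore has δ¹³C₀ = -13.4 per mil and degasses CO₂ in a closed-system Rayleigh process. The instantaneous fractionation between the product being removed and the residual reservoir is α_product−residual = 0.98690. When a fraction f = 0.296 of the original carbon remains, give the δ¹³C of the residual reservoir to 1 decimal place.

Rayleigh residual: δ_res = (δ₀ + 1000)·f^(α−1) − 1000
α − 1 = -0.01310
f^(α−1) = 0.296^(-0.01310) = 1.016076
δ_res = (-13.4 + 1000) × 1.016076 − 1000 = 1002.460 − 1000 = 2.46 per mil

2.5 per mil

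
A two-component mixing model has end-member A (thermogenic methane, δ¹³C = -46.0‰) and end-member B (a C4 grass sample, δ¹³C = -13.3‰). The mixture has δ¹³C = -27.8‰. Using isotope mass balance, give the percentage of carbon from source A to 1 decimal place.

δ_mix = f_A·δ_A + (1 − f_A)·δ_B  ⇒  f_A = (δ_mix − δ_B)/(δ_A − δ_B)
f_A = (-27.8 − (-13.3)) / (-46.0 − (-13.3))
f_A = -14.5 / -32.7 = 0.4434

44.3%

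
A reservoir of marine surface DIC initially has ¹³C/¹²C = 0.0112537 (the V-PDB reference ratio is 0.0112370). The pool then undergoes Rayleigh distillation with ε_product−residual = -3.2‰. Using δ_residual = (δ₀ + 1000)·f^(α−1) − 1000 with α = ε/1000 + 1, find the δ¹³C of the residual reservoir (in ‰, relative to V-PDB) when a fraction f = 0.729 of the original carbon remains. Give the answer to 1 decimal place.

δ₀ = (0.0112537/0.0112370 − 1)×1000 = (1.001486 − 1)×1000 = 1.486‰
α − 1 = ε/1000 = -0.0032
f^(α−1) = 0.729^(-0.0032) = 1.001012
δ_res = (1.486 + 1000) × 1.001012 − 1000 = 1002.500 − 1000 = 2.50‰

2.5‰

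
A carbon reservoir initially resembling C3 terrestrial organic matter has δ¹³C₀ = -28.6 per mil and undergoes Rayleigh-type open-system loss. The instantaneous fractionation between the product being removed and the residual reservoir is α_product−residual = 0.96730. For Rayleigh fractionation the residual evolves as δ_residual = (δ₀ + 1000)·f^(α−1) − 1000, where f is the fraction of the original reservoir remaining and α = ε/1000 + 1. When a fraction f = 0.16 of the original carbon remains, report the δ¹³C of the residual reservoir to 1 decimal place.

Rayleigh residual: δ_res = (δ₀ + 1000)·f^(α−1) − 1000
α − 1 = -0.03270
f^(α−1) = 0.16^(-0.03270) = 1.061757
δ_res = (-28.6 + 1000) × 1.061757 − 1000 = 1031.391 − 1000 = 31.39 per mil

31.4 per mil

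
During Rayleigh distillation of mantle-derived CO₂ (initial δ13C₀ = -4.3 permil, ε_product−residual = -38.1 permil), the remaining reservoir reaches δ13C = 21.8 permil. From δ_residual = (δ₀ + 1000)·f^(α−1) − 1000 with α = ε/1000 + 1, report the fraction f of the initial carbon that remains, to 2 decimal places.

α − 1 = ε/1000 = -0.0381
(δ_res + 1000)/(δ₀ + 1000) = (21.8 + 1000)/(-4.3 + 1000) = 1021.8/995.7 = 1.026213
f = 1.026213^(1/-0.0381) = exp(ln(1.026213)/-0.0381) = exp(0.02588/-0.0381)
f = exp(-0.6791) = 0.5071

0.51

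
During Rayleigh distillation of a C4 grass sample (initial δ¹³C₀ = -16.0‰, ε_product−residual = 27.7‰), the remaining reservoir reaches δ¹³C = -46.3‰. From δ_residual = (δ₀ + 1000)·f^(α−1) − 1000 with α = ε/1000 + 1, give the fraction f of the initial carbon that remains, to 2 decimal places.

0.32

α − 1 = ε/1000 = 0.0277
(δ_res + 1000)/(δ₀ + 1000) = (-46.3 + 1000)/(-16.0 + 1000) = 953.7/984.0 = 0.969207
f = 0.969207^(1/0.0277) = exp(ln(0.969207)/0.0277) = exp(-0.03128/0.0277)
f = exp(-1.1291) = 0.3233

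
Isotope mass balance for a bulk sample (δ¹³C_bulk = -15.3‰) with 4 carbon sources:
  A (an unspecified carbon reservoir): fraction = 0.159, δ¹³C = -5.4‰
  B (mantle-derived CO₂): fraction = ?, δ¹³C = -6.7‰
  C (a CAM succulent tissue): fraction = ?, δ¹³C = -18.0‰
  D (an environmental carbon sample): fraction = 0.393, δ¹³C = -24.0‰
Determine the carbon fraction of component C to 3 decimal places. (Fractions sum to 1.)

Let f_C and f_B be the unknown fractions; fractions sum to 1 so f_C + f_B = 0.448.
Mass balance: Σ fᵢ·δᵢ = δ_bulk ⇒ f_C·(-18.0) + f_B·(-6.7) = -15.3 − (-10.291) = -5.009
Substitute f_B = 0.448 − f_C:
f_C·(-18.0 − -6.7) = -5.009 − 0.448×(-6.7) = -2.008
f_C = -2.008 / -11.3 = 0.1777

0.178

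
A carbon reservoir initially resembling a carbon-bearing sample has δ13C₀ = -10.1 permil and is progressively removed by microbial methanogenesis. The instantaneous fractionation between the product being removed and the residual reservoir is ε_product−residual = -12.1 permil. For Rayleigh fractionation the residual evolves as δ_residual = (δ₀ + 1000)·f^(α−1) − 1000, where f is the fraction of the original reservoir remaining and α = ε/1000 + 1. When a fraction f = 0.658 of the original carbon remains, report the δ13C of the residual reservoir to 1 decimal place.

-5.1 permil

Rayleigh residual: δ_res = (δ₀ + 1000)·f^(α−1) − 1000
α = ε/1000 + 1 = 0.98790, so α − 1 = -0.01210
f^(α−1) = 0.658^(-0.01210) = 1.005077
δ_res = (-10.1 + 1000) × 1.005077 − 1000 = 994.926 − 1000 = -5.07 permil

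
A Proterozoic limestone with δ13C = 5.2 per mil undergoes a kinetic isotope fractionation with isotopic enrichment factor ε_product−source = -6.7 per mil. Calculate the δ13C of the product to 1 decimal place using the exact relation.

-1.5 per mil

To first order, δ_product ≈ δ_source + ε = -1.5 per mil.
Exactly, δ_product = (δ_source + 1000)·(ε/1000 + 1) − 1000.
δ_product = (5.2 + 1000) × (-6.7/1000 + 1) − 1000
δ_product = -1.53 per mil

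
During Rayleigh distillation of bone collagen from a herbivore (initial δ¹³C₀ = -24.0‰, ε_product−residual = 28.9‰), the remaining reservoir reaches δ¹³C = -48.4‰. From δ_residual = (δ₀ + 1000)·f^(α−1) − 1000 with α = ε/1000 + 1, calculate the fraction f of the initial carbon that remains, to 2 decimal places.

0.42

α − 1 = ε/1000 = 0.0289
(δ_res + 1000)/(δ₀ + 1000) = (-48.4 + 1000)/(-24.0 + 1000) = 951.6/976.0 = 0.975000
f = 0.975000^(1/0.0289) = exp(ln(0.975000)/0.0289) = exp(-0.02532/0.0289)
f = exp(-0.8760) = 0.4164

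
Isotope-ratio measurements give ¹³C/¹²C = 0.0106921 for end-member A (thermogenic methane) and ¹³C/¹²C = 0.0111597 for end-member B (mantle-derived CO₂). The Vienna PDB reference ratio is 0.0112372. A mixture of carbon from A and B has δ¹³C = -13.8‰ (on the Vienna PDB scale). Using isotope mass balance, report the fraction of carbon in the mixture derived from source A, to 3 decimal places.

δ_A = (0.0106921/0.0112372 − 1)×1000 = (0.951491 − 1)×1000 = -48.509‰
δ_B = (0.0111597/0.0112372 − 1)×1000 = (0.993103 − 1)×1000 = -6.897‰
f_A = (δ_mix − δ_B)/(δ_A − δ_B) = (-13.8 − (-6.897))/(-48.509 − (-6.897))
f_A = -6.903 / -41.612 = 0.1659

0.166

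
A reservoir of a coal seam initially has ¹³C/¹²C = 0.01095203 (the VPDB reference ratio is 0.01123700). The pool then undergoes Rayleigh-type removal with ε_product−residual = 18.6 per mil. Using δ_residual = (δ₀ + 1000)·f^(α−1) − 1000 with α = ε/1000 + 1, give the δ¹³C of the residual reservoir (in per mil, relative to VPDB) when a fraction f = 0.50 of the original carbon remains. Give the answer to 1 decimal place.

δ₀ = (0.01095203/0.01123700 − 1)×1000 = (0.974640 − 1)×1000 = -25.360 per mil
α − 1 = ε/1000 = 0.0186
f^(α−1) = 0.50^(0.0186) = 0.987190
δ_res = (-25.360 + 1000) × 0.987190 − 1000 = 962.155 − 1000 = -37.84 per mil

-37.8 per mil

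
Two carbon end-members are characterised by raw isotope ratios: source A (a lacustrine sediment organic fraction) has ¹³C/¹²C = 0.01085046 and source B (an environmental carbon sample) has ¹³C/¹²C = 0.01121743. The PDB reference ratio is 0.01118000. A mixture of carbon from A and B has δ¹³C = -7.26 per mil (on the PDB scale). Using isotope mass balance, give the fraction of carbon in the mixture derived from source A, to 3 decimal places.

δ_A = (0.01085046/0.01118000 − 1)×1000 = (0.970524 − 1)×1000 = -29.476 per mil
δ_B = (0.01121743/0.01118000 − 1)×1000 = (1.003348 − 1)×1000 = 3.348 per mil
f_A = (δ_mix − δ_B)/(δ_A − δ_B) = (-7.26 − (3.348))/(-29.476 − (3.348))
f_A = -10.608 / -32.824 = 0.3232

0.323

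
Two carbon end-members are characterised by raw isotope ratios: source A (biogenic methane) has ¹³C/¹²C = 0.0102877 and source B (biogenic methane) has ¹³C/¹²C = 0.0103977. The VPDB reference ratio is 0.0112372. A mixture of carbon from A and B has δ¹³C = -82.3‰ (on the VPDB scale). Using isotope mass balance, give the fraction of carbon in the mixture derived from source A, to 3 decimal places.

0.776

δ_A = (0.0102877/0.0112372 − 1)×1000 = (0.915504 − 1)×1000 = -84.496‰
δ_B = (0.0103977/0.0112372 − 1)×1000 = (0.925293 − 1)×1000 = -74.707‰
f_A = (δ_mix − δ_B)/(δ_A − δ_B) = (-82.3 − (-74.707))/(-84.496 − (-74.707))
f_A = -7.593 / -9.789 = 0.7757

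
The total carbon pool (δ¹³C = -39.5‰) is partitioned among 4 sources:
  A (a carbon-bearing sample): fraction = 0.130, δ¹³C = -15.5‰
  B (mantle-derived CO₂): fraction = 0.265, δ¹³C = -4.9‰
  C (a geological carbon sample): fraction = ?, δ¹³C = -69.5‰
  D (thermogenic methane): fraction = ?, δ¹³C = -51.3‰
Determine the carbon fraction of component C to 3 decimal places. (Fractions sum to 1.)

0.283

Let f_C and f_D be the unknown fractions; fractions sum to 1 so f_C + f_D = 0.605.
Mass balance: Σ fᵢ·δᵢ = δ_bulk ⇒ f_C·(-69.5) + f_D·(-51.3) = -39.5 − (-3.314) = -36.187
Substitute f_D = 0.605 − f_C:
f_C·(-69.5 − -51.3) = -36.187 − 0.605×(-51.3) = -5.150
f_C = -5.150 / -18.2 = 0.2830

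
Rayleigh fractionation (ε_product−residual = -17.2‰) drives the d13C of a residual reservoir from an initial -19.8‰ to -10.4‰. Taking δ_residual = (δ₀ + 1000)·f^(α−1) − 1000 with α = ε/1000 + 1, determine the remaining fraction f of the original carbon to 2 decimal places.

0.57

α − 1 = ε/1000 = -0.0172
(δ_res + 1000)/(δ₀ + 1000) = (-10.4 + 1000)/(-19.8 + 1000) = 989.6/980.2 = 1.009590
f = 1.009590^(1/-0.0172) = exp(ln(1.009590)/-0.0172) = exp(0.00954/-0.0172)
f = exp(-0.5549) = 0.5741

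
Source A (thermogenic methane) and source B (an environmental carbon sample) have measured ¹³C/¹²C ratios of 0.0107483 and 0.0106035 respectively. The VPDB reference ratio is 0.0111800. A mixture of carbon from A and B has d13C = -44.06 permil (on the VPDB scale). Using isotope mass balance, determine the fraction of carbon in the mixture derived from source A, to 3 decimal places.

0.579

δ_A = (0.0107483/0.0111800 − 1)×1000 = (0.961386 − 1)×1000 = -38.614 permil
δ_B = (0.0106035/0.0111800 − 1)×1000 = (0.948435 − 1)×1000 = -51.565 permil
f_A = (δ_mix − δ_B)/(δ_A − δ_B) = (-44.06 − (-51.565))/(-38.614 − (-51.565))
f_A = 7.505 / 12.952 = 0.5795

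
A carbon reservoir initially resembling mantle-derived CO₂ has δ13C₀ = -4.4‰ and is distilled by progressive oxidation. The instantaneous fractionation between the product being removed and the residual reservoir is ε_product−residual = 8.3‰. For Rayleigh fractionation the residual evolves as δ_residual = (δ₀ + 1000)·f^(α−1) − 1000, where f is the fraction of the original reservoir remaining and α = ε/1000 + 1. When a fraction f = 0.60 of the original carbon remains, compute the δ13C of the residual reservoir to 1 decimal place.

Rayleigh residual: δ_res = (δ₀ + 1000)·f^(α−1) − 1000
α = ε/1000 + 1 = 1.00830, so α − 1 = 0.00830
f^(α−1) = 0.60^(0.00830) = 0.995769
δ_res = (-4.4 + 1000) × 0.995769 − 1000 = 991.388 − 1000 = -8.61‰

-8.6‰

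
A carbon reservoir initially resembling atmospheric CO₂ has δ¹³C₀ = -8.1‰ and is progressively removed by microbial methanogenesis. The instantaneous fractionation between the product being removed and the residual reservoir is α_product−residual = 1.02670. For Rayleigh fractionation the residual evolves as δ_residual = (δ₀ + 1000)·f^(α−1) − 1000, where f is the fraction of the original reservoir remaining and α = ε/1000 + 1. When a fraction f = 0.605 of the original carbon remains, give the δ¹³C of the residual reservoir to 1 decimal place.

-21.3‰

Rayleigh residual: δ_res = (δ₀ + 1000)·f^(α−1) − 1000
α − 1 = 0.02670
f^(α−1) = 0.605^(0.02670) = 0.986672
δ_res = (-8.1 + 1000) × 0.986672 − 1000 = 978.680 − 1000 = -21.32‰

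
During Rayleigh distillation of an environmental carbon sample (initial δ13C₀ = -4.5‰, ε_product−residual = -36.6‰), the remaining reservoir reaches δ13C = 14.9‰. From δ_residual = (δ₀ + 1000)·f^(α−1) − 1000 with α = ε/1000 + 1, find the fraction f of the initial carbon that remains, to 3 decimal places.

α − 1 = ε/1000 = -0.0366
(δ_res + 1000)/(δ₀ + 1000) = (14.9 + 1000)/(-4.5 + 1000) = 1014.9/995.5 = 1.019488
f = 1.019488^(1/-0.0366) = exp(ln(1.019488)/-0.0366) = exp(0.01930/-0.0366)
f = exp(-0.5273) = 0.5902

0.590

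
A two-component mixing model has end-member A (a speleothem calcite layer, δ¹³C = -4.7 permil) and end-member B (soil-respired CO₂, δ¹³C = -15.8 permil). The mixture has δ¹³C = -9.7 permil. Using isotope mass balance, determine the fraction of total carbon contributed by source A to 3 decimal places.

0.550

δ_mix = f_A·δ_A + (1 − f_A)·δ_B  ⇒  f_A = (δ_mix − δ_B)/(δ_A − δ_B)
f_A = (-9.7 − (-15.8)) / (-4.7 − (-15.8))
f_A = 6.1 / 11.1 = 0.5495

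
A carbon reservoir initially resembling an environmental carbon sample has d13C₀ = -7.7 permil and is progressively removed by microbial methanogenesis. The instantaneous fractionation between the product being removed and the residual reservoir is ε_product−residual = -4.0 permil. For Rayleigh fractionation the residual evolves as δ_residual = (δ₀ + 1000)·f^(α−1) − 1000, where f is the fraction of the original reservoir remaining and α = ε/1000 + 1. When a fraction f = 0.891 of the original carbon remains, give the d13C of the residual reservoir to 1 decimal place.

Rayleigh residual: δ_res = (δ₀ + 1000)·f^(α−1) − 1000
α = ε/1000 + 1 = 0.99600, so α − 1 = -0.00400
f^(α−1) = 0.891^(-0.00400) = 1.000462
δ_res = (-7.7 + 1000) × 1.000462 − 1000 = 992.758 − 1000 = -7.24 permil

-7.2 permil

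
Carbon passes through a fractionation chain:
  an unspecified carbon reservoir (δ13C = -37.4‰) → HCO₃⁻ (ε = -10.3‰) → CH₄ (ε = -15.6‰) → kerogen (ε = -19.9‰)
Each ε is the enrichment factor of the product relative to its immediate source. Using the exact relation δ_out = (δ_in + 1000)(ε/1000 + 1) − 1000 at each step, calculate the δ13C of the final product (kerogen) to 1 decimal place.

step 1: δ = (-37.40 + 1000)·(-10.3/1000 + 1) − 1000 = -47.31‰
step 2: δ = (-47.31 + 1000)·(-15.6/1000 + 1) − 1000 = -62.18‰
step 3: δ = (-62.18 + 1000)·(-19.9/1000 + 1) − 1000 = -80.84‰

-80.8‰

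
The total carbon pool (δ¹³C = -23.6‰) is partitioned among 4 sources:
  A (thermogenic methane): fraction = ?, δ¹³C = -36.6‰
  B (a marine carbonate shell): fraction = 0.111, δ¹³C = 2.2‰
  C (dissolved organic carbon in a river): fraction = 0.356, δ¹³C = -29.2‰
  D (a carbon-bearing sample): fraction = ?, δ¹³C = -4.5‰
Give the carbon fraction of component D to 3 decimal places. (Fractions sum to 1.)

Let f_D and f_A be the unknown fractions; fractions sum to 1 so f_D + f_A = 0.533.
Mass balance: Σ fᵢ·δᵢ = δ_bulk ⇒ f_D·(-4.5) + f_A·(-36.6) = -23.6 − (-10.151) = -13.449
Substitute f_A = 0.533 − f_D:
f_D·(-4.5 − -36.6) = -13.449 − 0.533×(-36.6) = 6.059
f_D = 6.059 / 32.1 = 0.1887

0.189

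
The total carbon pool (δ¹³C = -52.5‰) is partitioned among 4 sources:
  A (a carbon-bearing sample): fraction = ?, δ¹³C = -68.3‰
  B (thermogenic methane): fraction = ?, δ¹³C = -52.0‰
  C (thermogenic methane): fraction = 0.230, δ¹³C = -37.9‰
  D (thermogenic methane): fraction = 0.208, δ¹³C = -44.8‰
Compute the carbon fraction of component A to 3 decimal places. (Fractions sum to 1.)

0.322

Let f_A and f_B be the unknown fractions; fractions sum to 1 so f_A + f_B = 0.562.
Mass balance: Σ fᵢ·δᵢ = δ_bulk ⇒ f_A·(-68.3) + f_B·(-52.0) = -52.5 − (-18.035) = -34.465
Substitute f_B = 0.562 − f_A:
f_A·(-68.3 − -52.0) = -34.465 − 0.562×(-52.0) = -5.241
f_A = -5.241 / -16.3 = 0.3215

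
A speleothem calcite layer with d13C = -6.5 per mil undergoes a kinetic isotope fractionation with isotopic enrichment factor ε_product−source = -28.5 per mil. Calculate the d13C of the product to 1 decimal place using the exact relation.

-34.8 per mil

Exactly, δ_product = (δ_source + 1000)·(ε/1000 + 1) − 1000.
δ_product = (-6.5 + 1000) × (-28.5/1000 + 1) − 1000
δ_product = -34.81 per mil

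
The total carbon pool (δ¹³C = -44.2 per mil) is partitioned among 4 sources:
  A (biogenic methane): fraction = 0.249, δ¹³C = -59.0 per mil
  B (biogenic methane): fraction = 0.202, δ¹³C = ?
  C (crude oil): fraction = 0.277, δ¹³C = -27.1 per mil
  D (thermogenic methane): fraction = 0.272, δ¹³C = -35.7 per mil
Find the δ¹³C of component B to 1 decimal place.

-60.9 per mil

Isotope mass balance: δ_bulk = Σ fᵢ·δᵢ.
-44.2 = 0.249×(-59.0) + 0.202×δ_B + 0.277×(-27.1) + 0.272×(-35.7)
0.202·δ_B = -44.2 − (-31.908) = -12.292
δ_B = -12.292 / 0.202 = -60.85 per mil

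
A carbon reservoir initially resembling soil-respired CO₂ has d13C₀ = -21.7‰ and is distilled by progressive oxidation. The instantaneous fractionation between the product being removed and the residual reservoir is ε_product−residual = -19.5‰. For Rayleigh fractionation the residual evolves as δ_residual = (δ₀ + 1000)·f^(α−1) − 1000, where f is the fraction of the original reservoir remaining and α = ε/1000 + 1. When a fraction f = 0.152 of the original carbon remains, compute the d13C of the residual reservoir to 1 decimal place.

14.9‰

Rayleigh residual: δ_res = (δ₀ + 1000)·f^(α−1) − 1000
α = ε/1000 + 1 = 0.98050, so α − 1 = -0.01950
f^(α−1) = 0.152^(-0.01950) = 1.037419
δ_res = (-21.7 + 1000) × 1.037419 − 1000 = 1014.907 − 1000 = 14.91‰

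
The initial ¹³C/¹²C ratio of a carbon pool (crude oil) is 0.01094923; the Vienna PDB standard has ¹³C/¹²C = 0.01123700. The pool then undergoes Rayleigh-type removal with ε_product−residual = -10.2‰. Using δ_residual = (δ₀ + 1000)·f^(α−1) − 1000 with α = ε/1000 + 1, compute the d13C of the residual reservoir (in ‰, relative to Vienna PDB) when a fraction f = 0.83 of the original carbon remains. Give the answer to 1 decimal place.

-23.8‰

δ₀ = (0.01094923/0.01123700 − 1)×1000 = (0.974391 − 1)×1000 = -25.609‰
α − 1 = ε/1000 = -0.0102
f^(α−1) = 0.83^(-0.0102) = 1.001902
δ_res = (-25.609 + 1000) × 1.001902 − 1000 = 976.245 − 1000 = -23.76‰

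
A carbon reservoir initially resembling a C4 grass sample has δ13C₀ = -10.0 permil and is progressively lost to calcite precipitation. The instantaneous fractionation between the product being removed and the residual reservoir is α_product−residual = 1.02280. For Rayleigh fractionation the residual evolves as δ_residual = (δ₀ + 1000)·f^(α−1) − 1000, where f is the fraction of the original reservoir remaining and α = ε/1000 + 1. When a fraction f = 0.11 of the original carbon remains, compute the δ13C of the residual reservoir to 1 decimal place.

Rayleigh residual: δ_res = (δ₀ + 1000)·f^(α−1) − 1000
α − 1 = 0.02280
f^(α−1) = 0.11^(0.02280) = 0.950919
δ_res = (-10.0 + 1000) × 0.950919 − 1000 = 941.410 − 1000 = -58.59 permil

-58.6 permil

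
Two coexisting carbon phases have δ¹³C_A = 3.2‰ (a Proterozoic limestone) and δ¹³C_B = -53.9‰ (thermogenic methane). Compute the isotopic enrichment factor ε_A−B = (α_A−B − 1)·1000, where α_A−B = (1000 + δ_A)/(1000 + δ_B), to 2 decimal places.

α_A−B = (1000 + 3.2) / (1000 + -53.9) = 1003.2 / 946.1 = 1.060353
ε_A−B = (1.060353 − 1) × 1000 = 60.353‰
(The approximation ε ≈ δ_A − δ_B would give 57.1‰.)

60.35‰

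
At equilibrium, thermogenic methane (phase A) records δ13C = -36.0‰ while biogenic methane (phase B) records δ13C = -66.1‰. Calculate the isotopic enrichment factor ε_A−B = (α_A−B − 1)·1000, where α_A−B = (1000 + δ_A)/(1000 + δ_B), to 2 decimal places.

α_A−B = (1000 + -36.0) / (1000 + -66.1) = 964.0 / 933.9 = 1.032230
ε_A−B = (1.032230 − 1) × 1000 = 32.230‰
(The approximation ε ≈ δ_A − δ_B would give 30.1‰.)

32.23‰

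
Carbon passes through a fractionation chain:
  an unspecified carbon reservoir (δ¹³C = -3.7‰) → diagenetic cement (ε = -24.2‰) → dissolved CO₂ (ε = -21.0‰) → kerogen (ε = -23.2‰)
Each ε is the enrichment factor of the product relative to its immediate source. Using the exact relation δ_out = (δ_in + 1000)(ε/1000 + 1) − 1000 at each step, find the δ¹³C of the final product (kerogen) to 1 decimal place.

step 1: δ = (-3.70 + 1000)·(-24.2/1000 + 1) − 1000 = -27.81‰
step 2: δ = (-27.81 + 1000)·(-21.0/1000 + 1) − 1000 = -48.23‰
step 3: δ = (-48.23 + 1000)·(-23.2/1000 + 1) − 1000 = -70.31‰

-70.3‰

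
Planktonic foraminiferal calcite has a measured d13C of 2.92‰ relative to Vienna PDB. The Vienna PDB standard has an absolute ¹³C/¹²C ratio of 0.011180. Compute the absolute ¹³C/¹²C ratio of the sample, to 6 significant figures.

0.0112126

R_sample = R_standard × (d13C/1000 + 1)
R_sample = 0.011180 × (2.92/1000 + 1) = 0.011180 × 1.002920
R_sample = 0.0112126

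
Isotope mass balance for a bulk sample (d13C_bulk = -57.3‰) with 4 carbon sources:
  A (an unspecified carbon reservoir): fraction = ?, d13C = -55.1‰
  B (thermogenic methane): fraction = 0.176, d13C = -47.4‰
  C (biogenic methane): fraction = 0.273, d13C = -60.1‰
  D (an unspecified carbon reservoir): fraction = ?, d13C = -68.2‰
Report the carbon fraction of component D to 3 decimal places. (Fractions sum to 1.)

0.167

Let f_D and f_A be the unknown fractions; fractions sum to 1 so f_D + f_A = 0.551.
Mass balance: Σ fᵢ·δᵢ = δ_bulk ⇒ f_D·(-68.2) + f_A·(-55.1) = -57.3 − (-24.750) = -32.550
Substitute f_A = 0.551 − f_D:
f_D·(-68.2 − -55.1) = -32.550 − 0.551×(-55.1) = -2.190
f_D = -2.190 / -13.1 = 0.1672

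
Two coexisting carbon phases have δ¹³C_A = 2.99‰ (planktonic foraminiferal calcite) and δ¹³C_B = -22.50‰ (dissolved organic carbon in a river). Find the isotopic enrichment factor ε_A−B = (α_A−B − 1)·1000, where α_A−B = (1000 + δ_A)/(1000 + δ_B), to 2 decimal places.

26.08‰

α_A−B = (1000 + 2.99) / (1000 + -22.50) = 1002.99 / 977.50 = 1.026077
ε_A−B = (1.026077 − 1) × 1000 = 26.077‰
(The approximation ε ≈ δ_A − δ_B would give 25.49‰.)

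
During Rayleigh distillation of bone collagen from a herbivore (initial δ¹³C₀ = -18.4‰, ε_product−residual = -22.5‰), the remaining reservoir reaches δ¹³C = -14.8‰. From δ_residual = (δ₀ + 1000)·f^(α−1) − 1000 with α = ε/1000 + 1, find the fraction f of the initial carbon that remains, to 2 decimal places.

0.85

α − 1 = ε/1000 = -0.0225
(δ_res + 1000)/(δ₀ + 1000) = (-14.8 + 1000)/(-18.4 + 1000) = 985.2/981.6 = 1.003667
f = 1.003667^(1/-0.0225) = exp(ln(1.003667)/-0.0225) = exp(0.00366/-0.0225)
f = exp(-0.1627) = 0.8498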